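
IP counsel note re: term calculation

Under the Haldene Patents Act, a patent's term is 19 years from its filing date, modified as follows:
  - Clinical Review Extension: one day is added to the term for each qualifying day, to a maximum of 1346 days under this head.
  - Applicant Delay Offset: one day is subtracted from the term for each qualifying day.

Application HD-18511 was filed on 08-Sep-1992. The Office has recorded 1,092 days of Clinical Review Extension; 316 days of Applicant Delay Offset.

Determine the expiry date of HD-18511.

October 23, 2013

Base term: filing date + 19 years → 8 September 2011.
Clinical Review Extension: 1092 days (within the 1346-day cap) → +1092 days → 4 September 2014.
Applicant Delay Offset: −316 days → 23 October 2013.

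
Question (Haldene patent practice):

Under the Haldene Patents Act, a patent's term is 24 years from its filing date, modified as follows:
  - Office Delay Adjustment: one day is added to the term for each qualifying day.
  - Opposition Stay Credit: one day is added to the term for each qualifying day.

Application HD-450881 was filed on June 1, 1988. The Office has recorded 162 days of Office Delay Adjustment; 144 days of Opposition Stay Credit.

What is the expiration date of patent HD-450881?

Base term: filing date + 24 years → 1 June 2012.
Office Delay Adjustment: +162 days → 10 November 2012.
Opposition Stay Credit: +144 days → 3 April 2013.

April 3, 2013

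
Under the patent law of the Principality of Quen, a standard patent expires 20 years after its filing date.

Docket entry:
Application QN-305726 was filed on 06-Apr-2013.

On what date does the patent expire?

2033-04-06

Filing date + 20 years → 6 April 2033.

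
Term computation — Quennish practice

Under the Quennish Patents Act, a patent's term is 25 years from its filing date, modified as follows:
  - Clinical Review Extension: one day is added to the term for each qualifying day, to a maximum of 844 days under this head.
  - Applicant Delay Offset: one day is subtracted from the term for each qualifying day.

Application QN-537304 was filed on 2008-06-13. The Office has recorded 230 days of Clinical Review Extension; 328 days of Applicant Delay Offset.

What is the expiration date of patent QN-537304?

2033-03-07

Base term: filing date + 25 years → 13 June 2033.
Clinical Review Extension: 230 days (within the 844-day cap) → +230 days → 29 January 2034.
Applicant Delay Offset: −328 days → 7 March 2033.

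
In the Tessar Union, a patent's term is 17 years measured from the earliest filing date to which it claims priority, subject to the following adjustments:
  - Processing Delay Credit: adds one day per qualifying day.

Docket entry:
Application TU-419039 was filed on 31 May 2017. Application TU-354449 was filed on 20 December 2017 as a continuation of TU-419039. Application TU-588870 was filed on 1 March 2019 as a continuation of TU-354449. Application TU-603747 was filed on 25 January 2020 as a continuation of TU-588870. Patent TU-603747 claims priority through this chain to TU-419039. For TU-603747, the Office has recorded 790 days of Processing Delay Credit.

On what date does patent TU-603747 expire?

2036-07-29

Earliest priority filing: 31 May 2017.
Base term: 31 May 2017 + 17 years → 31 May 2034.
Processing Delay Credit: +790 days → 29 July 2036.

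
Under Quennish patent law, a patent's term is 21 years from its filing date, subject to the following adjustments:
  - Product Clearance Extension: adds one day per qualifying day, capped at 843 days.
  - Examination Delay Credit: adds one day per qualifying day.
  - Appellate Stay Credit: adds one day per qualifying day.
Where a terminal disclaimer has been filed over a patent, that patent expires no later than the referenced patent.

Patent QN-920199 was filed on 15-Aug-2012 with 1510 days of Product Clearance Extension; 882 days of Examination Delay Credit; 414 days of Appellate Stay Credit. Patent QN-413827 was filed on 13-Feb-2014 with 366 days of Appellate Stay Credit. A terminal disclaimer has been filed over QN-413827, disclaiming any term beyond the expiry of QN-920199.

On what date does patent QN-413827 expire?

Natural term of QN-413827:
  Base: filing + 21 years → 13 February 2035.
  Appellate Stay Credit: +366 days → 14 February 2036.
Expiry of referenced patent QN-920199:
  Base: filing + 21 years → 15 August 2033.
  Product Clearance Extension: 1510 days claimed exceeds the 843-day cap, so +843 days → 6 December 2035.
  Examination Delay Credit: +882 days → 6 May 2038.
  Appellate Stay Credit: +414 days → 24 June 2039.
Terminal disclaimer: QN-413827 expires on the earlier of 14 February 2036 and 24 June 2039.

February 14, 2036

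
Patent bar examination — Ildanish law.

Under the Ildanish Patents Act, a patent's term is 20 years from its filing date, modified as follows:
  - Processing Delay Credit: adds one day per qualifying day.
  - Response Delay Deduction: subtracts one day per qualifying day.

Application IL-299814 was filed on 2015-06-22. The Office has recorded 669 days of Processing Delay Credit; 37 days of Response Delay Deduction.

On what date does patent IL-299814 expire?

Base term: filing date + 20 years → 22 June 2035.
Processing Delay Credit: +669 days → 21 April 2037.
Response Delay Deduction: −37 days → 15 March 2037.

2037-03-15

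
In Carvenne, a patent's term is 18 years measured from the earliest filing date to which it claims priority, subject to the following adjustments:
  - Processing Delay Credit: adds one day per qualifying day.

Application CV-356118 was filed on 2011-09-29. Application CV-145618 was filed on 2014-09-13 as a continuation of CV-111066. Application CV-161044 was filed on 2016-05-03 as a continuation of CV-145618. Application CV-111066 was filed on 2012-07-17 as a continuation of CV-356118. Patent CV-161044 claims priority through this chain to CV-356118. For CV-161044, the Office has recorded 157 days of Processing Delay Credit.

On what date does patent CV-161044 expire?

Earliest priority filing: 29 September 2011.
Base term: 29 September 2011 + 18 years → 29 September 2029.
Processing Delay Credit: +157 days → 5 March 2030.

2030-03-05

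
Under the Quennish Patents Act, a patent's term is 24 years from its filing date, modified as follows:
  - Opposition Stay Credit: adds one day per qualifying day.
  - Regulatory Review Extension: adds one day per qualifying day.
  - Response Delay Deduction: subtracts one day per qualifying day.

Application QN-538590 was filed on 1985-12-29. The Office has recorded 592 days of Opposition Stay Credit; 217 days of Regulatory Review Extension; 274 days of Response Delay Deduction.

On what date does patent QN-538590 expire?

June 17, 2011

Base term: filing date + 24 years → 29 December 2009.
Opposition Stay Credit: +592 days → 13 August 2011.
Regulatory Review Extension: +217 days → 17 March 2012.
Response Delay Deduction: −274 days → 17 June 2011.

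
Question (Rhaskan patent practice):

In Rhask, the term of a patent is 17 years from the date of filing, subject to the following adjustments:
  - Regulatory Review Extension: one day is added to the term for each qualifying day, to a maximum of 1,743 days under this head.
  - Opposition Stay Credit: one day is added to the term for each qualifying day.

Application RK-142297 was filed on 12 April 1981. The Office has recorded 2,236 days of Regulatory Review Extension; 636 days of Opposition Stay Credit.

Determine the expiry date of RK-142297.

Base term: filing date + 17 years → 12 April 1998.
Regulatory Review Extension: 2236 days claimed exceeds the 1743-day cap, so +1743 days → 19 January 2003.
Opposition Stay Credit: +636 days → 16 October 2004.

2004-10-16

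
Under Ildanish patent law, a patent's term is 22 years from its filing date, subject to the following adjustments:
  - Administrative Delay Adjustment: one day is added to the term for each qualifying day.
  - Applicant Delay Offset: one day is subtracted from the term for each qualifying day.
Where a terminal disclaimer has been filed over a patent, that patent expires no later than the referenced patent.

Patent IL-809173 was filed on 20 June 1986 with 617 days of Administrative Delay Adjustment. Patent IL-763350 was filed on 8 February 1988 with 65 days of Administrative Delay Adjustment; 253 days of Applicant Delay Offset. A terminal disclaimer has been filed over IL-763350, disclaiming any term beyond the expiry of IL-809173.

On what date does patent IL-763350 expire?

Natural term of IL-763350:
  Base: filing + 22 years → 8 February 2010.
  Administrative Delay Adjustment: +65 days → 14 April 2010.
  Applicant Delay Offset: −253 days → 4 August 2009.
Expiry of referenced patent IL-809173:
  Base: filing + 22 years → 20 June 2008.
  Administrative Delay Adjustment: +617 days → 27 February 2010.
Terminal disclaimer: IL-763350 expires on the earlier of 4 August 2009 and 27 February 2010.

August 4, 2009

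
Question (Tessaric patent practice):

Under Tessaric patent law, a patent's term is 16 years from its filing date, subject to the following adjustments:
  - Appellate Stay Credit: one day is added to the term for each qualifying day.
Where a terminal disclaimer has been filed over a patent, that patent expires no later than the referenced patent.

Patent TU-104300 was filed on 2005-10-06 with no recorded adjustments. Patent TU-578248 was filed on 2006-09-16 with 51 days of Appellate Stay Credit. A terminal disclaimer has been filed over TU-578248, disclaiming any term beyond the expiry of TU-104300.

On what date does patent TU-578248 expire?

2021-10-06

Natural term of TU-578248:
  Base: filing + 16 years → 16 September 2022.
  Appellate Stay Credit: +51 days → 6 November 2022.
Expiry of referenced patent TU-104300:
  Base: filing + 16 years → 6 October 2021.
Terminal disclaimer: TU-578248 expires on the earlier of 6 November 2022 and 6 October 2021.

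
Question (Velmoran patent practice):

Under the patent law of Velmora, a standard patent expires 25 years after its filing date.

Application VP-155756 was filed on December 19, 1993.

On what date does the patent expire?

Filing date + 25 years → 19 December 2018.

December 19, 2018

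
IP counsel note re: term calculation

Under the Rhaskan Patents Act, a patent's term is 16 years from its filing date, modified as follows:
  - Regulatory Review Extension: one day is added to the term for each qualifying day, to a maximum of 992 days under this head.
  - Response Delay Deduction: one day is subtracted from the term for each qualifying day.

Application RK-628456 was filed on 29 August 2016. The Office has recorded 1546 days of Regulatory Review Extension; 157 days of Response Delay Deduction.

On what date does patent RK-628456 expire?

December 12, 2034

Base term: filing date + 16 years → 29 August 2032.
Regulatory Review Extension: 1546 days claimed exceeds the 992-day cap, so +992 days → 18 May 2035.
Response Delay Deduction: −157 days → 12 December 2034.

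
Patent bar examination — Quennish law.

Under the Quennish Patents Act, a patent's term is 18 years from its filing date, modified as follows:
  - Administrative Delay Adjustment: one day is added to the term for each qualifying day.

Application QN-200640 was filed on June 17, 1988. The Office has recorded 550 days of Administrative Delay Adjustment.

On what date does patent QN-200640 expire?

Base term: filing date + 18 years → 17 June 2006.
Administrative Delay Adjustment: +550 days → 19 December 2007.

December 19, 2007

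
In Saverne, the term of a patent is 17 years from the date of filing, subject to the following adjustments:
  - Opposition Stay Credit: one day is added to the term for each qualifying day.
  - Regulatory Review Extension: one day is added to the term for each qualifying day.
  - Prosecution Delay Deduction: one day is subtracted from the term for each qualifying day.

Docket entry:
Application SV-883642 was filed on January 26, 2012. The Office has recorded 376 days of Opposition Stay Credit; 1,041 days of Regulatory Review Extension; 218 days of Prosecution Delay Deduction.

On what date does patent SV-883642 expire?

2032-05-09

Base term: filing date + 17 years → 26 January 2029.
Opposition Stay Credit: +376 days → 6 February 2030.
Regulatory Review Extension: +1041 days → 13 December 2032.
Prosecution Delay Deduction: −218 days → 9 May 2032.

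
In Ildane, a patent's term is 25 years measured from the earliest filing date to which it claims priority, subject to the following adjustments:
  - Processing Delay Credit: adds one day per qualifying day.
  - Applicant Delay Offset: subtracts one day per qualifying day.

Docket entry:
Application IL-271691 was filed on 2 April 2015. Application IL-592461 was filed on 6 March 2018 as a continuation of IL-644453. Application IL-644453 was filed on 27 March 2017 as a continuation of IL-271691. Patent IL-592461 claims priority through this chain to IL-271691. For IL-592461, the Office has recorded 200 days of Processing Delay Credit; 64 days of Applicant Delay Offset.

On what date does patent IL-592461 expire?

August 16, 2040

Earliest priority filing: 2 April 2015.
Base term: 2 April 2015 + 25 years → 2 April 2040.
Processing Delay Credit: +200 days → 19 October 2040.
Applicant Delay Offset: −64 days → 16 August 2040.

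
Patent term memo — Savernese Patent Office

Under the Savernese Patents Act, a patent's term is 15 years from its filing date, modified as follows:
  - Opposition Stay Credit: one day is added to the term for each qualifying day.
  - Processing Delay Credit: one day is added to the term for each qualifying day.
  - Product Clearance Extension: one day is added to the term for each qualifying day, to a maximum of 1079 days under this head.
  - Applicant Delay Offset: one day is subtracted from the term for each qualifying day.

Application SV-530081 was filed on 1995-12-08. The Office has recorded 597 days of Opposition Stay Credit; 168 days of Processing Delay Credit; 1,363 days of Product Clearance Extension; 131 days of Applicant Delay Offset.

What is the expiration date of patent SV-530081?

2015-08-17

Base term: filing date + 15 years → 8 December 2010.
Opposition Stay Credit: +597 days → 27 July 2012.
Processing Delay Credit: +168 days → 11 January 2013.
Product Clearance Extension: 1363 days claimed exceeds the 1079-day cap, so +1079 days → 26 December 2015.
Applicant Delay Offset: −131 days → 17 August 2015.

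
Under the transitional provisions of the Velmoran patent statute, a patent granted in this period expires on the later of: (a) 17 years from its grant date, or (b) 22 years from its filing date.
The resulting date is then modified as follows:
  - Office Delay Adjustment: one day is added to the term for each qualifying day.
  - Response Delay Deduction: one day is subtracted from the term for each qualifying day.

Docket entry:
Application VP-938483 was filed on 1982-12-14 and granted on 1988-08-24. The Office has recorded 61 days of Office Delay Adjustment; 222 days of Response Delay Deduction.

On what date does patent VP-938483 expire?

2005-03-16

(a) grant + 17 years → 24 August 2005.
(b) filing + 22 years → 14 December 2004.
Later of the two: 24 August 2005.
Office Delay Adjustment: +61 days → 24 October 2005.
Response Delay Deduction: −222 days → 16 March 2005.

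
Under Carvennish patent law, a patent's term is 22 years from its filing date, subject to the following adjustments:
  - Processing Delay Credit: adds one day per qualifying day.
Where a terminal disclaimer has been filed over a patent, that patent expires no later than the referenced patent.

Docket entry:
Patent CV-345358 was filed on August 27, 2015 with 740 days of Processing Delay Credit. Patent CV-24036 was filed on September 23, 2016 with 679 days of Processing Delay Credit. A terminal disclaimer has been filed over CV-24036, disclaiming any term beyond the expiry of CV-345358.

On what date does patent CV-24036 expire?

2039-09-06

Natural term of CV-24036:
  Base: filing + 22 years → 23 September 2038.
  Processing Delay Credit: +679 days → 2 August 2040.
Expiry of referenced patent CV-345358:
  Base: filing + 22 years → 27 August 2037.
  Processing Delay Credit: +740 days → 6 September 2039.
Terminal disclaimer: CV-24036 expires on the earlier of 2 August 2040 and 6 September 2039.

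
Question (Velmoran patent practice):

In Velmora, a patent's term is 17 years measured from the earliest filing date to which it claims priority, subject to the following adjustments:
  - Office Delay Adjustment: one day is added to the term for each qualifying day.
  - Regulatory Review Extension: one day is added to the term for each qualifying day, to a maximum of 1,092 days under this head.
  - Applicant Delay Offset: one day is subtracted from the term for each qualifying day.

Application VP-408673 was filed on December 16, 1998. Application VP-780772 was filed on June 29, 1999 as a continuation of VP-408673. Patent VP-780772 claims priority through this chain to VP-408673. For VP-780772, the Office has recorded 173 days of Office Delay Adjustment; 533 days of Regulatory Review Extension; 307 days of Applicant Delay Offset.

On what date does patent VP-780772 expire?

Earliest priority filing: 16 December 1998.
Base term: 16 December 1998 + 17 years → 16 December 2015.
Office Delay Adjustment: +173 days → 6 June 2016.
Regulatory Review Extension: 533 days (within the 1092-day cap) → +533 days → 21 November 2017.
Applicant Delay Offset: −307 days → 18 January 2017.

January 18, 2017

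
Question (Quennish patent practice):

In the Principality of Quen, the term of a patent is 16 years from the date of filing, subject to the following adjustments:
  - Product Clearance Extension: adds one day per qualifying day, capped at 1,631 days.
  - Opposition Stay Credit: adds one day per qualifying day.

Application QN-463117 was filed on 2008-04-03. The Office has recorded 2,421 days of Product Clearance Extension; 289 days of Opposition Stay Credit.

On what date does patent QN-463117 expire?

2029-07-06

Base term: filing date + 16 years → 3 April 2024.
Product Clearance Extension: 2421 days claimed exceeds the 1631-day cap, so +1631 days → 20 September 2028.
Opposition Stay Credit: +289 days → 6 July 2029.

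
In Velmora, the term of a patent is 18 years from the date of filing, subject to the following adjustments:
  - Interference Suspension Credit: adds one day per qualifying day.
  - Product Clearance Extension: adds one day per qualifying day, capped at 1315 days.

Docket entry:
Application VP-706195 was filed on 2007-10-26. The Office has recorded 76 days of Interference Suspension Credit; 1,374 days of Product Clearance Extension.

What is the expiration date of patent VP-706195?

Base term: filing date + 18 years → 26 October 2025.
Interference Suspension Credit: +76 days → 10 January 2026.
Product Clearance Extension: 1374 days claimed exceeds the 1315-day cap, so +1315 days → 17 August 2029.

2029-08-17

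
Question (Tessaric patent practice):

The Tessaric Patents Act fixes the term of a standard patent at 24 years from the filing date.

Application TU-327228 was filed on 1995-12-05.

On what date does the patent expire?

Filing date + 24 years → 5 December 2019.

2019-12-05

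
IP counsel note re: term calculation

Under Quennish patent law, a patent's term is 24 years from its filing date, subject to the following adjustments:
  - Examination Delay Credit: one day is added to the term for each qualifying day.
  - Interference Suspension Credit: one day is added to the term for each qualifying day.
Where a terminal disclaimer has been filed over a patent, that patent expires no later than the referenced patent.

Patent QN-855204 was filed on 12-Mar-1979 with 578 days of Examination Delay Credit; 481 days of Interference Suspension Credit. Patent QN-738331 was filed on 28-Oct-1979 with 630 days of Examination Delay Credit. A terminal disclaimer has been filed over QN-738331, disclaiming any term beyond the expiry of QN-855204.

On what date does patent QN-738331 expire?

Natural term of QN-738331:
  Base: filing + 24 years → 28 October 2003.
  Examination Delay Credit: +630 days → 19 July 2005.
Expiry of referenced patent QN-855204:
  Base: filing + 24 years → 12 March 2003.
  Examination Delay Credit: +578 days → 10 October 2004.
  Interference Suspension Credit: +481 days → 3 February 2006.
Terminal disclaimer: QN-738331 expires on the earlier of 19 July 2005 and 3 February 2006.

2005-07-19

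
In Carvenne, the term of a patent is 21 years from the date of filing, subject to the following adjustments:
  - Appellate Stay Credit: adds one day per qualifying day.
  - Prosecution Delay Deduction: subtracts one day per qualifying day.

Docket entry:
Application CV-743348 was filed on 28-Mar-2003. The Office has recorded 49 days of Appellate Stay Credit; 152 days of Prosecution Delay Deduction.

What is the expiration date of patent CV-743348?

2023-12-16

Base term: filing date + 21 years → 28 March 2024.
Appellate Stay Credit: +49 days → 16 May 2024.
Prosecution Delay Deduction: −152 days → 16 December 2023.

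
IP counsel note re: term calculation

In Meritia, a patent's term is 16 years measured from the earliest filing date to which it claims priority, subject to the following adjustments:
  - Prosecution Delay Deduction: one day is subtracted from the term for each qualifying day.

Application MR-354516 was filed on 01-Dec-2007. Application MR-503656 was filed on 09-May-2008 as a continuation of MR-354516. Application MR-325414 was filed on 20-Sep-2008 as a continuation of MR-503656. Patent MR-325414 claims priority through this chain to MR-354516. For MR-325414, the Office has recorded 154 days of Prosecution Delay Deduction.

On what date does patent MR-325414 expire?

2023-06-30

Earliest priority filing: 1 December 2007.
Base term: 1 December 2007 + 16 years → 1 December 2023.
Prosecution Delay Deduction: −154 days → 30 June 2023.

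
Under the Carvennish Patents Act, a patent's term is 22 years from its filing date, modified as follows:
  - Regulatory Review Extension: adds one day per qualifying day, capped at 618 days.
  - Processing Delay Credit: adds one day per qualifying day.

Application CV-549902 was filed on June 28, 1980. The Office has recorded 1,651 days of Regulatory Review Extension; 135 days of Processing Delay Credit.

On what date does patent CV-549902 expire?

July 20, 2004

Base term: filing date + 22 years → 28 June 2002.
Regulatory Review Extension: 1651 days claimed exceeds the 618-day cap, so +618 days → 7 March 2004.
Processing Delay Credit: +135 days → 20 July 2004.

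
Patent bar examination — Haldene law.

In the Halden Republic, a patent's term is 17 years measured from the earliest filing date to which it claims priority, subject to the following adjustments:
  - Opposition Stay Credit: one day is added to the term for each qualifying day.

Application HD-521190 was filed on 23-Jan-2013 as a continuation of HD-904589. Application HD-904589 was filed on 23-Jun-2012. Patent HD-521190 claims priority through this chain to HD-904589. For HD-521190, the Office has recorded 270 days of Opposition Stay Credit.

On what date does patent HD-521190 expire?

2030-03-20

Earliest priority filing: 23 June 2012.
Base term: 23 June 2012 + 17 years → 23 June 2029.
Opposition Stay Credit: +270 days → 20 March 2030.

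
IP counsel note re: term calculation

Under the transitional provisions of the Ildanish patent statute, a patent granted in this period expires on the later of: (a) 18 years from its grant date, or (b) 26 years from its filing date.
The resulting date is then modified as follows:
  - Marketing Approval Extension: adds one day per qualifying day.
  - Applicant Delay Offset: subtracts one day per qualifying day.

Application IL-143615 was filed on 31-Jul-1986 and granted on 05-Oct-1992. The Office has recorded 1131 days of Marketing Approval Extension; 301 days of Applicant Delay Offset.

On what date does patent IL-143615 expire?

2014-11-08

(a) grant + 18 years → 5 October 2010.
(b) filing + 26 years → 31 July 2012.
Later of the two: 31 July 2012.
Marketing Approval Extension: +1131 days → 5 September 2015.
Applicant Delay Offset: −301 days → 8 November 2014.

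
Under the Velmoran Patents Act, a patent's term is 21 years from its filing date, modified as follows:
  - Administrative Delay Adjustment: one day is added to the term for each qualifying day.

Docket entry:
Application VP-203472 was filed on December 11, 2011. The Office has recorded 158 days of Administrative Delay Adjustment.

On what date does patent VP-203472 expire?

Base term: filing date + 21 years → 11 December 2032.
Administrative Delay Adjustment: +158 days → 18 May 2033.

2033-05-18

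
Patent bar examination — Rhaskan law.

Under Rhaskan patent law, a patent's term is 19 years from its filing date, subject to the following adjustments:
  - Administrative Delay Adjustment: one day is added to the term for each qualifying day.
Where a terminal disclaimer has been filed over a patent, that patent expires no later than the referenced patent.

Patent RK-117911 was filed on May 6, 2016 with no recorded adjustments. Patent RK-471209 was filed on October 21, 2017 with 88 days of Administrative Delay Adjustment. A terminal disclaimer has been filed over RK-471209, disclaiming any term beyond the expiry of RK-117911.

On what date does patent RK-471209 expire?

2035-05-06

Natural term of RK-471209:
  Base: filing + 19 years → 21 October 2036.
  Administrative Delay Adjustment: +88 days → 17 January 2037.
Expiry of referenced patent RK-117911:
  Base: filing + 19 years → 6 May 2035.
Terminal disclaimer: RK-471209 expires on the earlier of 17 January 2037 and 6 May 2035.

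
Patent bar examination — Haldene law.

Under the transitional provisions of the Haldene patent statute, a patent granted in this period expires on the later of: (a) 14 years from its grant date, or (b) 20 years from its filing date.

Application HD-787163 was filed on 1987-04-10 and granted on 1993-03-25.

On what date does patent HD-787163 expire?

April 10, 2007

(a) grant + 14 years → 25 March 2007.
(b) filing + 20 years → 10 April 2007.
Later of the two: 10 April 2007.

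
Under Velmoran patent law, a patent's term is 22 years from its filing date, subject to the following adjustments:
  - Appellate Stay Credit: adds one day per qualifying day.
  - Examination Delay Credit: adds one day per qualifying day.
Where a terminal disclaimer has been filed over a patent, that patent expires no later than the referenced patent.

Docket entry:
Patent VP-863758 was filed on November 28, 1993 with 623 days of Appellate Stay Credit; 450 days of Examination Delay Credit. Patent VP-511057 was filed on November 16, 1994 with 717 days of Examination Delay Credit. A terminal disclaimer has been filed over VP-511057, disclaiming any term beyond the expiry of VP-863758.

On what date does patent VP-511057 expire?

2018-11-03

Natural term of VP-511057:
  Base: filing + 22 years → 16 November 2016.
  Examination Delay Credit: +717 days → 3 November 2018.
Expiry of referenced patent VP-863758:
  Base: filing + 22 years → 28 November 2015.
  Appellate Stay Credit: +623 days → 12 August 2017.
  Examination Delay Credit: +450 days → 5 November 2018.
Terminal disclaimer: VP-511057 expires on the earlier of 3 November 2018 and 5 November 2018.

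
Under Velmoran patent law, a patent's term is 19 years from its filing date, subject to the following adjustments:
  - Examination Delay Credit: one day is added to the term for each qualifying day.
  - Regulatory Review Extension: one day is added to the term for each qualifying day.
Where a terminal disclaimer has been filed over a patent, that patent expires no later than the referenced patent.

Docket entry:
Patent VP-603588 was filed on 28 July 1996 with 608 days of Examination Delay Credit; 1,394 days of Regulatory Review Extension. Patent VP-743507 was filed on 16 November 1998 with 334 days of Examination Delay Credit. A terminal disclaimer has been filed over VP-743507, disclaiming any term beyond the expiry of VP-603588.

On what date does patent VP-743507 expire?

2018-10-16

Natural term of VP-743507:
  Base: filing + 19 years → 16 November 2017.
  Examination Delay Credit: +334 days → 16 October 2018.
Expiry of referenced patent VP-603588:
  Base: filing + 19 years → 28 July 2015.
  Examination Delay Credit: +608 days → 27 March 2017.
  Regulatory Review Extension: +1394 days → 19 January 2021.
Terminal disclaimer: VP-743507 expires on the earlier of 16 October 2018 and 19 January 2021.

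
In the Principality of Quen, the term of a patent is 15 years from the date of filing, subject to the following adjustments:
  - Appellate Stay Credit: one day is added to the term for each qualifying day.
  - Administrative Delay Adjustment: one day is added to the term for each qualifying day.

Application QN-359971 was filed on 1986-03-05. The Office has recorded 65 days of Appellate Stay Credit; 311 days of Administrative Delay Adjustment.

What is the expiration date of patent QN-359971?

2002-03-16

Base term: filing date + 15 years → 5 March 2001.
Appellate Stay Credit: +65 days → 9 May 2001.
Administrative Delay Adjustment: +311 days → 16 March 2002.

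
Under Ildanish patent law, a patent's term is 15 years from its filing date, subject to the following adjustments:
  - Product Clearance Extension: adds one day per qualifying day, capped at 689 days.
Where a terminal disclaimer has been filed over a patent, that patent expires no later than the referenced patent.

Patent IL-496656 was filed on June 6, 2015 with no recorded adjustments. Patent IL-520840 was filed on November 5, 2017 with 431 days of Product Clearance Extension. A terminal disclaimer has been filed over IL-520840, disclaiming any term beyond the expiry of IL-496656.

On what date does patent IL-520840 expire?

June 6, 2030

Natural term of IL-520840:
  Base: filing + 15 years → 5 November 2032.
  Product Clearance Extension: 431 days (within the 689-day cap) → +431 days → 10 January 2034.
Expiry of referenced patent IL-496656:
  Base: filing + 15 years → 6 June 2030.
Terminal disclaimer: IL-520840 expires on the earlier of 10 January 2034 and 6 June 2030.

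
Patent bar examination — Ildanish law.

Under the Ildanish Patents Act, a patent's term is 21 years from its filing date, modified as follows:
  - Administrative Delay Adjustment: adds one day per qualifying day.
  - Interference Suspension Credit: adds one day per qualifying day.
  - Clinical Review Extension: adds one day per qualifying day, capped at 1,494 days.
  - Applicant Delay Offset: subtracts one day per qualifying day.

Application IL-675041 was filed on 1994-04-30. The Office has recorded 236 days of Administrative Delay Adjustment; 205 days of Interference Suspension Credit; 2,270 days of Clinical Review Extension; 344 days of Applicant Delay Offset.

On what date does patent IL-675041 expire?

September 7, 2019

Base term: filing date + 21 years → 30 April 2015.
Administrative Delay Adjustment: +236 days → 22 December 2015.
Interference Suspension Credit: +205 days → 14 July 2016.
Clinical Review Extension: 2270 days claimed exceeds the 1494-day cap, so +1494 days → 16 August 2020.
Applicant Delay Offset: −344 days → 7 September 2019.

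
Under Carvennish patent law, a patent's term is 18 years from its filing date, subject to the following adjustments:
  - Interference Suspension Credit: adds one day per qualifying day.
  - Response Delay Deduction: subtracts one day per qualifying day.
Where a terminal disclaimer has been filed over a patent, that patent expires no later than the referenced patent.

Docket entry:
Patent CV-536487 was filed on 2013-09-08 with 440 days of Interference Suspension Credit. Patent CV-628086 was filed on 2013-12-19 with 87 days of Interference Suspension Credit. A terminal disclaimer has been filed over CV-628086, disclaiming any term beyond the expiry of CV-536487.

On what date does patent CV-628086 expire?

Natural term of CV-628086:
  Base: filing + 18 years → 19 December 2031.
  Interference Suspension Credit: +87 days → 15 March 2032.
Expiry of referenced patent CV-536487:
  Base: filing + 18 years → 8 September 2031.
  Interference Suspension Credit: +440 days → 21 November 2032.
Terminal disclaimer: CV-628086 expires on the earlier of 15 March 2032 and 21 November 2032.

March 15, 2032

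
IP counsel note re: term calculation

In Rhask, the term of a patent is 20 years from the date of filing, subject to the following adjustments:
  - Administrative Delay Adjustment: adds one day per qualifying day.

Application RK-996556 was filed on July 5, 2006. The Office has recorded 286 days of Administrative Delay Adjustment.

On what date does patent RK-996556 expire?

Base term: filing date + 20 years → 5 July 2026.
Administrative Delay Adjustment: +286 days → 17 April 2027.

April 17, 2027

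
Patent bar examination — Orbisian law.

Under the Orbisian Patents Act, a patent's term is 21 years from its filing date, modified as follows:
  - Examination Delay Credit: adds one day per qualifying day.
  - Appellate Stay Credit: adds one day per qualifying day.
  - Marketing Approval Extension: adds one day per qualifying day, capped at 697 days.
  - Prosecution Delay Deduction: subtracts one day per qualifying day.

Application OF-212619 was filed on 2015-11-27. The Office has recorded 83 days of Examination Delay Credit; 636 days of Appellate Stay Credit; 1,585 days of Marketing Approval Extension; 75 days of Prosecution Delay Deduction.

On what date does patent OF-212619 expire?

Base term: filing date + 21 years → 27 November 2036.
Examination Delay Credit: +83 days → 18 February 2037.
Appellate Stay Credit: +636 days → 16 November 2038.
Marketing Approval Extension: 1585 days claimed exceeds the 697-day cap, so +697 days → 13 October 2040.
Prosecution Delay Deduction: −75 days → 30 July 2040.

2040-07-30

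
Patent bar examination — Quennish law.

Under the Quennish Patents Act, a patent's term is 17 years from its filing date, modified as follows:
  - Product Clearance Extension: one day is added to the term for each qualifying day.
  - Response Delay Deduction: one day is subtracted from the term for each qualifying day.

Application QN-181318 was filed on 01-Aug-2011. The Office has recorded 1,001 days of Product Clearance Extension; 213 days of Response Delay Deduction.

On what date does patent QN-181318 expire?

2030-09-28

Base term: filing date + 17 years → 1 August 2028.
Product Clearance Extension: +1001 days → 29 April 2031.
Response Delay Deduction: −213 days → 28 September 2030.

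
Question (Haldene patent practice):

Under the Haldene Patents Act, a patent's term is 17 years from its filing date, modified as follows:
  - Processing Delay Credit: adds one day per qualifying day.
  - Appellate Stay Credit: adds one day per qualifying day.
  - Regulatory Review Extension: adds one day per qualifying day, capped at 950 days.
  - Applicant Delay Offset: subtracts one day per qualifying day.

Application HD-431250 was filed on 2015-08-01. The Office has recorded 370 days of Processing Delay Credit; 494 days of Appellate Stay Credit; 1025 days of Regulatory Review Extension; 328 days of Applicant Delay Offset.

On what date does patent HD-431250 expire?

2036-08-26

Base term: filing date + 17 years → 1 August 2032.
Processing Delay Credit: +370 days → 6 August 2033.
Appellate Stay Credit: +494 days → 13 December 2034.
Regulatory Review Extension: 1025 days claimed exceeds the 950-day cap, so +950 days → 20 July 2037.
Applicant Delay Offset: −328 days → 26 August 2036.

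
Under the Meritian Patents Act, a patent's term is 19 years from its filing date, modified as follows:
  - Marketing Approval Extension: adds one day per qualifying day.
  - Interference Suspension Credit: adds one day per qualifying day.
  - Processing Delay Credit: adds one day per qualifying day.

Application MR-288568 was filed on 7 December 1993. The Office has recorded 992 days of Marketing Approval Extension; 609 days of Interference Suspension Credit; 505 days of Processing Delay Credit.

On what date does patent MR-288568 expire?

September 13, 2018

Base term: filing date + 19 years → 7 December 2012.
Marketing Approval Extension: +992 days → 26 August 2015.
Interference Suspension Credit: +609 days → 26 April 2017.
Processing Delay Credit: +505 days → 13 September 2018.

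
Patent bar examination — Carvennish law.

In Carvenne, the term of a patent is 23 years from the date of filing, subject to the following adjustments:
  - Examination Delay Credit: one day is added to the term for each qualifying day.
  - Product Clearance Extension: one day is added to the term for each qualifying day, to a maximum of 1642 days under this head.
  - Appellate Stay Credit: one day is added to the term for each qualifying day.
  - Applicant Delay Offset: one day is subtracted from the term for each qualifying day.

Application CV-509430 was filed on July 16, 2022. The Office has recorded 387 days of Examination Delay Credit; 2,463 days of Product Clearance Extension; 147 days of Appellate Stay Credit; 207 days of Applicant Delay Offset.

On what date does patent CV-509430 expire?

December 6, 2050

Base term: filing date + 23 years → 16 July 2045.
Examination Delay Credit: +387 days → 7 August 2046.
Product Clearance Extension: 2463 days claimed exceeds the 1642-day cap, so +1642 days → 4 February 2051.
Appellate Stay Credit: +147 days → 1 July 2051.
Applicant Delay Offset: −207 days → 6 December 2050.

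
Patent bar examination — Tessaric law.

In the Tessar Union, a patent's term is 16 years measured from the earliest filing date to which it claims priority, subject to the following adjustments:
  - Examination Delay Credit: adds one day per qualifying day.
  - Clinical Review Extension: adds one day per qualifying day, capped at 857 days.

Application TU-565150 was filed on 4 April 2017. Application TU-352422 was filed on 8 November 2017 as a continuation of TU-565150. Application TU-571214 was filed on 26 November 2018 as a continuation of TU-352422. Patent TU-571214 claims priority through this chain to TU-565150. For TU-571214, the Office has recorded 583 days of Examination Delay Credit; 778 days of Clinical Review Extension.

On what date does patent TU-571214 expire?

December 25, 2036

Earliest priority filing: 4 April 2017.
Base term: 4 April 2017 + 16 years → 4 April 2033.
Examination Delay Credit: +583 days → 8 November 2034.
Clinical Review Extension: 778 days (within the 857-day cap) → +778 days → 25 December 2036.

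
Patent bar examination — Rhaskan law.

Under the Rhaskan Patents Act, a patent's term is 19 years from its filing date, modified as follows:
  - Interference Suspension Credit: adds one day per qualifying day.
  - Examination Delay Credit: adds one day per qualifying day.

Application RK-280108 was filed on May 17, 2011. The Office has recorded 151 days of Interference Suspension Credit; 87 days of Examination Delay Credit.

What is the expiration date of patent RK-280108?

Base term: filing date + 19 years → 17 May 2030.
Interference Suspension Credit: +151 days → 15 October 2030.
Examination Delay Credit: +87 days → 10 January 2031.

January 10, 2031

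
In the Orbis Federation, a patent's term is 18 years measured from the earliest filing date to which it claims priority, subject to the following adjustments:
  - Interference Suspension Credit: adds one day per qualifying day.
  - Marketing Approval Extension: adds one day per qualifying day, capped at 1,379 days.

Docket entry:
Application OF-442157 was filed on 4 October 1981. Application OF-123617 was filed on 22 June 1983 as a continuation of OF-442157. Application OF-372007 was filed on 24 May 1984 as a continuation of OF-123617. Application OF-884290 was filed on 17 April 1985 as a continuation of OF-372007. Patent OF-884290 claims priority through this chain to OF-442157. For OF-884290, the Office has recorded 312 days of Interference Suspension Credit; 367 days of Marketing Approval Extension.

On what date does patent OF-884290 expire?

August 13, 2001

Earliest priority filing: 4 October 1981.
Base term: 4 October 1981 + 18 years → 4 October 1999.
Interference Suspension Credit: +312 days → 11 August 2000.
Marketing Approval Extension: 367 days (within the 1379-day cap) → +367 days → 13 August 2001.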